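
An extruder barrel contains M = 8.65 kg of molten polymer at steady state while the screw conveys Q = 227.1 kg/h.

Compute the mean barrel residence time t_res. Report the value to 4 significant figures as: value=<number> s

value=137.1 s

Q_s = Q / 3600 = 227.1 / 3600 = 0.0630833 kg/s
t_res = M / Q_s = 8.65 ÷ 0.0630833 = 137.12 s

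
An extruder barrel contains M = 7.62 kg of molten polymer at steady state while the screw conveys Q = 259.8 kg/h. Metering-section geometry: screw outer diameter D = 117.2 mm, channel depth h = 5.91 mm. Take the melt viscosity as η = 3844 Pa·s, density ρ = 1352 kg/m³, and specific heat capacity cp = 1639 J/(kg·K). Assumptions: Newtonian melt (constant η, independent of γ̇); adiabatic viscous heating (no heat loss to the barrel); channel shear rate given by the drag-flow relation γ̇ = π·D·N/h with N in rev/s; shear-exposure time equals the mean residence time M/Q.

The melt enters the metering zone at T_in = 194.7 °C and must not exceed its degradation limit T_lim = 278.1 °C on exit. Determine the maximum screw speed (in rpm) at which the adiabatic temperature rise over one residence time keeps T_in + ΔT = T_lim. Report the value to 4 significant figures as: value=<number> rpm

value=20.55 rpm

Q_s = Q / 3600 = 259.8 / 3600 = 0.0721667 kg/s
Mean residence time: t_res = M/Q_s = 7.62 kg / 0.0721667 kg/s = 105.589 s
Geometry in SI: D = 117.2 mm → 0.1172 m, h = 5.91 mm → 0.00591 m
Allowable rise: ΔT_a = T_lim − T_in = 278.1 − 194.7 = 83.4 K
γ̇_max² = ΔT_a·ρ·cp/(η·t_res) = 83.4·1352·1639/(3844·105.589) = 455.323 s⁻²
Take the square root: γ̇_max = √(455.323) = 21.3383 s⁻¹
N_max = γ̇_max h / (πD) = 21.3383·0.00591/(π·0.1172) = 0.342507 rev/s → ×60 = 20.5504 rpm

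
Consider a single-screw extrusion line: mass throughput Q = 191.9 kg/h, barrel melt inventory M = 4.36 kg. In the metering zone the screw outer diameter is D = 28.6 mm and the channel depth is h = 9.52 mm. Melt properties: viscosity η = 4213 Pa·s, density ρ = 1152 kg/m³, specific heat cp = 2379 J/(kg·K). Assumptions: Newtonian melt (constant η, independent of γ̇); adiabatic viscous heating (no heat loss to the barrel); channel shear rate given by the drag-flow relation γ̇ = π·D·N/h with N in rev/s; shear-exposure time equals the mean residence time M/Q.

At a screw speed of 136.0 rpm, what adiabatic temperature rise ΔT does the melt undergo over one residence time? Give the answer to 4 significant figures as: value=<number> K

value=57.54 K

Q_s = Q / 3600 = 191.9 / 3600 = 0.0533056 kg/s
Mean residence time: t_res = M/Q_s = 4.36 kg / 0.0533056 kg/s = 81.7926 s
D = 28.6 mm = 0.0286 m;  h = 9.52 mm = 0.00952 m;  N = 136.0 rpm / 60 = 2.26667 rev/s
γ̇ = π D N / h = (π)(0.0286)(2.26667) / 0.00952 = 21.3927 s⁻¹
Adiabatic rise: ΔT = η γ̇² t_res / (ρ cp) = 4213·(21.3927)²·81.7926 / (1152·2379) = 57.5429 K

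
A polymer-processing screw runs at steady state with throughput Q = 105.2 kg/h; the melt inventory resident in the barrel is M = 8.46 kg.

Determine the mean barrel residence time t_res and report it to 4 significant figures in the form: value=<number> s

Q_s = Q / 3600 = 105.2 / 3600 = 0.0292222 kg/s
t_res = M / Q_s = 8.46 ÷ 0.0292222 = 289.506 s

value=289.5 s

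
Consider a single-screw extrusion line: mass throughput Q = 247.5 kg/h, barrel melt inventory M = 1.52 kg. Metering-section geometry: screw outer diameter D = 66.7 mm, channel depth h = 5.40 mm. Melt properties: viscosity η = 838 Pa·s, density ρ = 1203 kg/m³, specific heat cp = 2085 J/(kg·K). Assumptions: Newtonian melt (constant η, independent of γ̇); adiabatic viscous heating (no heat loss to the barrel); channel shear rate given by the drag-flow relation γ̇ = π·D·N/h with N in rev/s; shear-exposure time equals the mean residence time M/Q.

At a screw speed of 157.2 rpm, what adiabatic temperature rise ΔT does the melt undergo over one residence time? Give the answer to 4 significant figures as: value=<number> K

Q_s = Q / 3600 = 247.5 / 3600 = 0.06875 kg/s
t_res = M / Q_s = 1.52 / 0.06875 = 22.1091 s
Geometry in metres: D = 66.7 mm → 0.0667 m, h = 5.40 mm → 0.0054 m; screw speed N = 157.2 rpm = 2.62 rev/s
Shear rate: γ̇ = πDN/h = π·0.0667·2.62/0.0054 = 101.668 s⁻¹
Adiabatic rise: ΔT = η γ̇² t_res / (ρ cp) = 838·(101.668)²·22.1091 / (1203·2085) = 76.3501 K

value=76.35 K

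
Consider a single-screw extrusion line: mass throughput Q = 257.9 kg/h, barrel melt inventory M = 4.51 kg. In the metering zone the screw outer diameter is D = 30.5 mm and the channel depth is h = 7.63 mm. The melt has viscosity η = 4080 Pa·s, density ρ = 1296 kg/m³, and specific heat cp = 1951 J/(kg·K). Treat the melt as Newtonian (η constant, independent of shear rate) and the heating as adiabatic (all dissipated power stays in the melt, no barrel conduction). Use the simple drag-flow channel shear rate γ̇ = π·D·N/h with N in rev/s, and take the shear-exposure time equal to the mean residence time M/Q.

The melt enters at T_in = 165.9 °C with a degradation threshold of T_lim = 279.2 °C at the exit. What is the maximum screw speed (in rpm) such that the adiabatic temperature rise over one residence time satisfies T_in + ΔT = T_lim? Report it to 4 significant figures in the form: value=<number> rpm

value=159.6 rpm

Throughput in SI: Q_s = 257.9 kg/h ÷ 3600 s/h = 0.0716389 kg/s
t_res = M / Q_s = 4.51 / 0.0716389 = 62.9546 s
Geometry in SI: D = 30.5 mm → 0.0305 m, h = 7.63 mm → 0.00763 m
Allowable rise: ΔT_a = T_lim − T_in = 279.2 − 165.9 = 113.3 K
γ̇_max² = ΔT_a·ρ·cp / (η·t_res) = [113.3 × 1296 × 1951] / [4080 × 62.9546] = 1115.33 s⁻²
γ̇_max = √1115.33 = 33.3966 s⁻¹
N_max = γ̇_max·h / (π·D) = 33.3966 · 0.00763 / (π · 0.0305) = 2.65936 rev/s = 159.562 rpm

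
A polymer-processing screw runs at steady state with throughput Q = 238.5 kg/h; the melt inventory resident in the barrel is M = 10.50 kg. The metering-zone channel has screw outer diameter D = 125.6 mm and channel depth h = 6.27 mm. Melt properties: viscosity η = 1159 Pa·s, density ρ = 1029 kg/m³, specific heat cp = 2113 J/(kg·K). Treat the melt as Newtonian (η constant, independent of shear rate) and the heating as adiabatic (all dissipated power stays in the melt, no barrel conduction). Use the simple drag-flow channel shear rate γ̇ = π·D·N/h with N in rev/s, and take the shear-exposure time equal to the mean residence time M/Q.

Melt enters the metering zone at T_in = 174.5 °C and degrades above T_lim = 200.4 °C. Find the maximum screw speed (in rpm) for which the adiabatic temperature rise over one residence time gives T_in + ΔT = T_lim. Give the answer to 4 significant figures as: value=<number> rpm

value=16.69 rpm

Convert throughput: Q = 238.5 kg/h = 238.5/3600 = 0.06625 kg/s
t_res = M / Q_s = 10.50 / 0.06625 = 158.491 s
D = 125.6 mm = 0.1256 m;  h = 6.27 mm = 0.00627 m
Allowable rise: ΔT_a = T_lim − T_in = 200.4 − 174.5 = 25.9 K
Invert ΔT = ηγ̇²t_res/(ρcp) for γ̇: γ̇_max² = ΔT_a ρ cp / (η t_res) = 25.9·1029·2113 / (1159·158.491) = 306.569 s⁻²
γ̇_max = sqrt(306.569) = 17.5091 s⁻¹
N_max = γ̇_max·h / (π·D) = 17.5091 · 0.00627 / (π · 0.1256) = 0.278222 rev/s = 16.6933 rpm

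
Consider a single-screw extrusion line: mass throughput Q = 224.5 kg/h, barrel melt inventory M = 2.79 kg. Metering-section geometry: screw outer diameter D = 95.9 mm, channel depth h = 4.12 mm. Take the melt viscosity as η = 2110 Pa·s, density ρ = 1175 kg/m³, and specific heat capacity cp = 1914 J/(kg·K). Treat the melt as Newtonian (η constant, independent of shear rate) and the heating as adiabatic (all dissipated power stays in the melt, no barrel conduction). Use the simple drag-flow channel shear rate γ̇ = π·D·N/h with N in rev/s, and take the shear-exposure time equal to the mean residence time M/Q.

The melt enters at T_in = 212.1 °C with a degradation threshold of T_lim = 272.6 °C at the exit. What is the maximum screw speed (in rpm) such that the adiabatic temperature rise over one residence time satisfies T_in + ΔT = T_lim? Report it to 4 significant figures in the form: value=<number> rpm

value=31.15 rpm

Q_s = Q / 3600 = 224.5 / 3600 = 0.0623611 kg/s
t_res = M / Q_s = 2.79 ÷ 0.0623611 = 44.7394 s
Convert to metres: D = 0.0959 m, h = 0.00412 m
Allowable rise: ΔT_a = T_lim − T_in = 272.6 − 212.1 = 60.5 K
γ̇_max² = ΔT_a·ρ·cp/(η·t_res) = 60.5·1175·1914/(2110·44.7394) = 1441.33 s⁻²
γ̇_max = sqrt(1441.33) = 37.9648 s⁻¹
N_max = γ̇_max·h / (π·D) = 37.9648 · 0.00412 / (π · 0.0959) = 0.51917 rev/s = 31.1502 rpm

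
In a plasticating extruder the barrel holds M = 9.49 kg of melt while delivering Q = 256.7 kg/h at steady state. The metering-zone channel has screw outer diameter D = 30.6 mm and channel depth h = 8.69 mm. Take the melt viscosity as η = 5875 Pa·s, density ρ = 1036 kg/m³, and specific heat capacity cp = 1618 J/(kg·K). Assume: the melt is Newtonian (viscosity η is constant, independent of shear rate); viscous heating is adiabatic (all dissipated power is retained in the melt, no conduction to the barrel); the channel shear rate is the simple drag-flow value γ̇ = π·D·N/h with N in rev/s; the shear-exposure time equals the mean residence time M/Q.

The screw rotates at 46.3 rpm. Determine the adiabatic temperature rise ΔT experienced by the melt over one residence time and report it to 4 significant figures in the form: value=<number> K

Q_s = Q / 3600 = 256.7 / 3600 = 0.0713056 kg/s
t_res = M / Q_s = 9.49 / 0.0713056 = 133.089 s
Convert to SI: D = 0.0306 m, h = 0.00869 m, N = 46.3/60 = 0.771667 rev/s
γ̇ = π D N / h = (π)(0.0306)(0.771667) / 0.00869 = 8.53653 s⁻¹
ΔT = η·γ̇²·t_res/(ρ·cp) = [5875 × 8.53653² × 133.089] / [1036 × 1618] = 33.9919 K

value=33.99 K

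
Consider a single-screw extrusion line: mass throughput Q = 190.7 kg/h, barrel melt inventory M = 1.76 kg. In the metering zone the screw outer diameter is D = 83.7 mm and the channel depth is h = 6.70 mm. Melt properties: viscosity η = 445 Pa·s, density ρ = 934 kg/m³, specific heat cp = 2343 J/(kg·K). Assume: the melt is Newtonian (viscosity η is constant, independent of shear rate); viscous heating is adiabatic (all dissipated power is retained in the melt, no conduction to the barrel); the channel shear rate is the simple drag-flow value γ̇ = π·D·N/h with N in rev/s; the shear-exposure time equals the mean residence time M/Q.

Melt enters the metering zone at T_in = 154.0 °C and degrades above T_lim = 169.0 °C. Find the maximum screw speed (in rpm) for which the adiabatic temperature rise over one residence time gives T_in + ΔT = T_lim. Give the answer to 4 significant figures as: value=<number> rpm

value=72.04 rpm

Q_s = Q / 3600 = 190.7 / 3600 = 0.0529722 kg/s
t_res = M / Q_s = 1.76 ÷ 0.0529722 = 33.225 s
D = 83.7 mm = 0.0837 m;  h = 6.70 mm = 0.0067 m
ΔT_a = T_lim − T_in = 169.0 − 154.0 = 15 K
γ̇_max² = ΔT_a·ρ·cp / (η·t_res) = [15 × 934 × 2343] / [445 × 33.225] = 2220.17 s⁻²
γ̇_max = √2220.17 = 47.1187 s⁻¹
N_max = γ̇_max·h / (π·D) = 47.1187 · 0.0067 / (π · 0.0837) = 1.20058 rev/s = 72.035 rpm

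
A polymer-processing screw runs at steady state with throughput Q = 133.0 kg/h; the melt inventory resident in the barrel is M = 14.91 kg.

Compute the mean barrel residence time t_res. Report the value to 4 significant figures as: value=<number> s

value=403.6 s

Q_s = Q / 3600 = 133.0 / 3600 = 0.0369444 kg/s
t_res = M / Q_s = 14.91 ÷ 0.0369444 = 403.579 s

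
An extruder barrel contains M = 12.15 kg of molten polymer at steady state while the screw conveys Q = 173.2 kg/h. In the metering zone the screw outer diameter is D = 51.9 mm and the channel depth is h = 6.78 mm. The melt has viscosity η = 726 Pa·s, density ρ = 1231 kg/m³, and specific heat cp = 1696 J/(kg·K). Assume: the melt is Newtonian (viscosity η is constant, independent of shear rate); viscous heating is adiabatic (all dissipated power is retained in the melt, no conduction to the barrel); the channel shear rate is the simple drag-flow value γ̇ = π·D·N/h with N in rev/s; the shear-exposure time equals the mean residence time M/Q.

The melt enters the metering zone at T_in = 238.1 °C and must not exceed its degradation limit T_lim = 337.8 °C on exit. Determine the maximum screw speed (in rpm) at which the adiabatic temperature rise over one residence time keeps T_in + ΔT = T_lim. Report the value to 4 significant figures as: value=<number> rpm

value=84.07 rpm

Q_s = Q / 3600 = 173.2 / 3600 = 0.0481111 kg/s
t_res = M / Q_s = 12.15 ÷ 0.0481111 = 252.54 s
Convert to metres: D = 0.0519 m, h = 0.00678 m
ΔT_a = T_lim − T_in = 337.8 °C − 238.1 °C = 99.7 K
Invert ΔT = ηγ̇²t_res/(ρcp) for γ̇: γ̇_max² = ΔT_a ρ cp / (η t_res) = 99.7·1231·1696 / (726·252.54) = 1135.3 s⁻²
γ̇_max = √1135.3 = 33.6942 s⁻¹
N_max = γ̇_max h / (πD) = 33.6942·0.00678/(π·0.0519) = 1.4011 rev/s → ×60 = 84.0658 rpm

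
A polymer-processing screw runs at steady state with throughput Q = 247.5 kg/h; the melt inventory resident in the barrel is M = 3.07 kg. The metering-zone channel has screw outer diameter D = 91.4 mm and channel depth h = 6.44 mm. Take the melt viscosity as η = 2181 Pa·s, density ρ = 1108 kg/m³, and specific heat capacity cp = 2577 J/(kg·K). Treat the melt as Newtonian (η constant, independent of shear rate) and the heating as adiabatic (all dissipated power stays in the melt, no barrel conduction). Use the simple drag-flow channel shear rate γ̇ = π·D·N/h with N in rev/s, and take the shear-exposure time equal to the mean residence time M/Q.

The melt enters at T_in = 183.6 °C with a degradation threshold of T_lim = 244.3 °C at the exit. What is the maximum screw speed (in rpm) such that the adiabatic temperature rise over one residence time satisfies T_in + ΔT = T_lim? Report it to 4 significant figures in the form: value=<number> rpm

value=56.77 rpm

Convert throughput: Q = 247.5 kg/h = 247.5/3600 = 0.06875 kg/s
t_res = M / Q_s = 3.07 / 0.06875 = 44.6545 s
Geometry in SI: D = 91.4 mm → 0.0914 m, h = 6.44 mm → 0.00644 m
ΔT_a = T_lim − T_in = 244.3 °C − 183.6 °C = 60.7 K
Invert ΔT = ηγ̇²t_res/(ρcp) for γ̇: γ̇_max² = ΔT_a ρ cp / (η t_res) = 60.7·1108·2577 / (2181·44.6545) = 1779.6 s⁻²
γ̇_max = sqrt(1779.6) = 42.1853 s⁻¹
N_max = γ̇_max·h / (π·D) = 42.1853 · 0.00644 / (π · 0.0914) = 0.946129 rev/s = 56.7678 rpm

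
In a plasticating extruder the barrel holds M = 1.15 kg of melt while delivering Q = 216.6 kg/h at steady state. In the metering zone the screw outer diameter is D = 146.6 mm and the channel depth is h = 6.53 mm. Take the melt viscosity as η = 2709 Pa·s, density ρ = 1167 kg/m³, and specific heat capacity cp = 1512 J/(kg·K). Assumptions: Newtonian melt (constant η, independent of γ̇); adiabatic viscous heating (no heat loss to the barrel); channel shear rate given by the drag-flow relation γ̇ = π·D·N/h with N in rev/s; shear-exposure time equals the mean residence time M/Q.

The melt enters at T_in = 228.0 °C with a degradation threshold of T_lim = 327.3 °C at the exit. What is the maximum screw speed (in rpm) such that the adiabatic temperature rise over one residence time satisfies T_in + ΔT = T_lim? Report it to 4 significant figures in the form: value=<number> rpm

value=49.49 rpm

Convert throughput: Q = 216.6 kg/h = 216.6/3600 = 0.0601667 kg/s
t_res = M / Q_s = 1.15 / 0.0601667 = 19.1136 s
D = 146.6 mm = 0.1466 m;  h = 6.53 mm = 0.00653 m
Allowable rise: ΔT_a = T_lim − T_in = 327.3 − 228.0 = 99.3 K
γ̇_max² = ΔT_a·ρ·cp / (η·t_res) = [99.3 × 1167 × 1512] / [2709 × 19.1136] = 3383.93 s⁻²
Take the square root: γ̇_max = √(3383.93) = 58.1715 s⁻¹
N_max = γ̇_max h / (πD) = 58.1715·0.00653/(π·0.1466) = 0.824783 rev/s → ×60 = 49.487 rpm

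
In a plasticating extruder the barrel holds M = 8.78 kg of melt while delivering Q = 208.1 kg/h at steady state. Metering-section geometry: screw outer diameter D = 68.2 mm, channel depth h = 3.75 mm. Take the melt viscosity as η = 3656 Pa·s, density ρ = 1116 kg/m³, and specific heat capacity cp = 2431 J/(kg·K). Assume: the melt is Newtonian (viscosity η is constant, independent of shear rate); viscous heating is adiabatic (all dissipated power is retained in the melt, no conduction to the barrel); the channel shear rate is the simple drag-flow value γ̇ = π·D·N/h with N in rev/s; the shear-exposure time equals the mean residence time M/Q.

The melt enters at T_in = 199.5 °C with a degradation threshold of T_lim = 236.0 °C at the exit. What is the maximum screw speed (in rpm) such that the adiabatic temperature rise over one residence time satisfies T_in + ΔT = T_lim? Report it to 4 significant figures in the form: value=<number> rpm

Throughput in SI: Q_s = 208.1 kg/h ÷ 3600 s/h = 0.0578056 kg/s
t_res = M / Q_s = 8.78 / 0.0578056 = 151.889 s
D = 68.2 mm = 0.0682 m;  h = 3.75 mm = 0.00375 m
ΔT_a = T_lim − T_in = 236.0 − 199.5 = 36.5 K
γ̇_max² = ΔT_a·ρ·cp / (η·t_res) = [36.5 × 1116 × 2431] / [3656 × 151.889] = 178.324 s⁻²
Take the square root: γ̇_max = √(178.324) = 13.3538 s⁻¹
N_max = γ̇_max·h / (π·D) = 13.3538 · 0.00375 / (π · 0.0682) = 0.233724 rev/s = 14.0234 rpm

value=14.02 rpm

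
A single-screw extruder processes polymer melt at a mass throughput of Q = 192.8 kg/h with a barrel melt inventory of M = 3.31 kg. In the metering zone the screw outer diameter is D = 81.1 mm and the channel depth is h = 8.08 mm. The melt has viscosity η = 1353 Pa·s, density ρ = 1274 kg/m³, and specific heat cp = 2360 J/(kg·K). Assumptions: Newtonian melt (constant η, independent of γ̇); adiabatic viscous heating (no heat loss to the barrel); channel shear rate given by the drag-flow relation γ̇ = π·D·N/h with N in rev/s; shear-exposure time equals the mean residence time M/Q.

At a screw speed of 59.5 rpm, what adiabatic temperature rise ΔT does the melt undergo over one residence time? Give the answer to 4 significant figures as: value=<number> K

value=27.20 K

Convert throughput: Q = 192.8 kg/h = 192.8/3600 = 0.0535556 kg/s
Mean residence time: t_res = M/Q_s = 3.31 kg / 0.0535556 kg/s = 61.805 s
D = 81.1 mm = 0.0811 m;  h = 8.08 mm = 0.00808 m;  N = 59.5 rpm / 60 = 0.991667 rev/s
γ̇ = π·D·N / h = π · 0.0811 · 0.991667 / 0.00808 = 31.2698 s⁻¹
ΔT = η·γ̇²·t_res/(ρ·cp) = [1353 × 31.2698² × 61.805] / [1274 × 2360] = 27.1951 K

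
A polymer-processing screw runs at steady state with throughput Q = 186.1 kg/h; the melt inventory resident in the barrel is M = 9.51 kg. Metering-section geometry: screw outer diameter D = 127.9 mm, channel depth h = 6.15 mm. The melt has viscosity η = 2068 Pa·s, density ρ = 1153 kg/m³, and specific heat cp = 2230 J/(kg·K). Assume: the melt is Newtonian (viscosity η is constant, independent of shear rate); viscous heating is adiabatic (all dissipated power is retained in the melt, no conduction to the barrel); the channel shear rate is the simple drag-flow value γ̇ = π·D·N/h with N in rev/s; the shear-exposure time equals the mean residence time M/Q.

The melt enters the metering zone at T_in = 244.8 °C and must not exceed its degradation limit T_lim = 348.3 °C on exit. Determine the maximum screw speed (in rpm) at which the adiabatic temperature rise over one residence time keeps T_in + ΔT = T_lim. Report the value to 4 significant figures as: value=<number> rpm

value=24.29 rpm

Convert throughput: Q = 186.1 kg/h = 186.1/3600 = 0.0516944 kg/s
t_res = M / Q_s = 9.51 ÷ 0.0516944 = 183.966 s
D = 127.9 mm = 0.1279 m;  h = 6.15 mm = 0.00615 m
ΔT_a = T_lim − T_in = 348.3 − 244.8 = 103.5 K
γ̇_max² = ΔT_a·ρ·cp / (η·t_res) = [103.5 × 1153 × 2230] / [2068 × 183.966] = 699.499 s⁻²
γ̇_max = sqrt(699.499) = 26.4481 s⁻¹
Solve γ̇ = πDN/h for N: N_max = γ̇_max·h/(π·D) = 26.4481 × 0.00615 / (π × 0.1279) = 0.404807 rev/s = 24.2884 rpm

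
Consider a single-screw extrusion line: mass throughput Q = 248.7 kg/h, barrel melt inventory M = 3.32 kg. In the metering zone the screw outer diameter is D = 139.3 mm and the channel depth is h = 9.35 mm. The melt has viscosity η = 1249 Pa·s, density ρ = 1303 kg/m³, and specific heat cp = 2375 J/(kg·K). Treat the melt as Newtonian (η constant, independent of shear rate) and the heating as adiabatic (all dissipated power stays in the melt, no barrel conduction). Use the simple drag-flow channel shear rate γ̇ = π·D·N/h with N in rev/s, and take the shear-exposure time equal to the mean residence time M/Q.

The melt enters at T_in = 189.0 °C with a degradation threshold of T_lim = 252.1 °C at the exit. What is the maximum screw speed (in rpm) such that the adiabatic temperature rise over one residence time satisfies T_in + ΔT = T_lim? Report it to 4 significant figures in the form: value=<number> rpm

value=73.12 rpm

Throughput in SI: Q_s = 248.7 kg/h ÷ 3600 s/h = 0.0690833 kg/s
Mean residence time: t_res = M/Q_s = 3.32 kg / 0.0690833 kg/s = 48.0579 s
Convert to metres: D = 0.1393 m, h = 0.00935 m
Allowable rise: ΔT_a = T_lim − T_in = 252.1 − 189.0 = 63.1 K
γ̇_max² = ΔT_a·ρ·cp/(η·t_res) = 63.1·1303·2375/(1249·48.0579) = 3253.2 s⁻²
Take the square root: γ̇_max = √(3253.2) = 57.0368 s⁻¹
N_max = γ̇_max·h / (π·D) = 57.0368 · 0.00935 / (π · 0.1393) = 1.21861 rev/s = 73.1168 rpm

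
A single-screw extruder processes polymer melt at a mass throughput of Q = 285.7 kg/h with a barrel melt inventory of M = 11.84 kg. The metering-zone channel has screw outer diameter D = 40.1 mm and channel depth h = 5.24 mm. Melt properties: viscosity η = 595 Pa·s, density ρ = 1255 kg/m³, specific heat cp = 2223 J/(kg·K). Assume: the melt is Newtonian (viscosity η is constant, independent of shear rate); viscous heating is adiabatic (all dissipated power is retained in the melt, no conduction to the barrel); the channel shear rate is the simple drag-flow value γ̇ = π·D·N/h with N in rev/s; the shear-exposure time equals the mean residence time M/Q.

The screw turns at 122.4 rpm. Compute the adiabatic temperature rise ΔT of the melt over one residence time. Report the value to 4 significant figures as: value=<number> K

Throughput in SI: Q_s = 285.7 kg/h ÷ 3600 s/h = 0.0793611 kg/s
t_res = M / Q_s = 11.84 / 0.0793611 = 149.191 s
Convert to SI: D = 0.0401 m, h = 0.00524 m, N = 122.4/60 = 2.04 rev/s
γ̇ = π·D·N / h = π · 0.0401 · 2.04 / 0.00524 = 49.0448 s⁻¹
Adiabatic rise: ΔT = η γ̇² t_res / (ρ cp) = 595·(49.0448)²·149.191 / (1255·2223) = 76.5357 K

value=76.54 K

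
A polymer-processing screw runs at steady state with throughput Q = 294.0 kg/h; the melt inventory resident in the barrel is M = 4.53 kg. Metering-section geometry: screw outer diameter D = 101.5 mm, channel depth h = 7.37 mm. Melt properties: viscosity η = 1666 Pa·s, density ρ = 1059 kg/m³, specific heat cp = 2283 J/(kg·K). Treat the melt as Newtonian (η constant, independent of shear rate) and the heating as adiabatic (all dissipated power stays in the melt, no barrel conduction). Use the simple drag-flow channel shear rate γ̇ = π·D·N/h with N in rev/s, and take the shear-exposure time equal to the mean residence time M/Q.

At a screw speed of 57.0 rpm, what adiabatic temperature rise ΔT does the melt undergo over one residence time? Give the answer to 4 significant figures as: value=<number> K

value=64.58 K

Convert throughput: Q = 294.0 kg/h = 294.0/3600 = 0.0816667 kg/s
t_res = M / Q_s = 4.53 / 0.0816667 = 55.4694 s
Convert to SI: D = 0.1015 m, h = 0.00737 m, N = 57.0/60 = 0.95 rev/s
γ̇ = π·D·N / h = π · 0.1015 · 0.95 / 0.00737 = 41.1029 s⁻¹
ΔT = η·γ̇²·t_res/(ρ·cp) = [1666 × 41.1029² × 55.4694] / [1059 × 2283] = 64.5759 K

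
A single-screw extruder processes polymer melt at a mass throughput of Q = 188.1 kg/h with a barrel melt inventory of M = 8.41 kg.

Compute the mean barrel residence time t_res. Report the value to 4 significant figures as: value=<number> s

value=161.0 s

Q_s = Q / 3600 = 188.1 / 3600 = 0.05225 kg/s
t_res = M / Q_s = 8.41 / 0.05225 = 160.957 s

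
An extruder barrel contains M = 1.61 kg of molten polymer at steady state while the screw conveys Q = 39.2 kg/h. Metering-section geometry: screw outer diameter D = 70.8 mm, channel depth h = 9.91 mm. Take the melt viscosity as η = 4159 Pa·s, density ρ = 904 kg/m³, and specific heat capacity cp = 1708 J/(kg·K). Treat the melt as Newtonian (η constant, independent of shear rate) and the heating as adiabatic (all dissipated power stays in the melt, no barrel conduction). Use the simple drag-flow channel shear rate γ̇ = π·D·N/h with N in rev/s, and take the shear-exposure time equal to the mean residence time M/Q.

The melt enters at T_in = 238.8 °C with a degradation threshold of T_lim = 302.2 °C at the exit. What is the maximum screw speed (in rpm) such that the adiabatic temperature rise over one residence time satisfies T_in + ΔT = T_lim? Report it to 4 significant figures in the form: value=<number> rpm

value=33.73 rpm

Convert throughput: Q = 39.2 kg/h = 39.2/3600 = 0.0108889 kg/s
Mean residence time: t_res = M/Q_s = 1.61 kg / 0.0108889 kg/s = 147.857 s
D = 70.8 mm = 0.0708 m;  h = 9.91 mm = 0.00991 m
ΔT_a = T_lim − T_in = 302.2 − 238.8 = 63.4 K
Invert ΔT = ηγ̇²t_res/(ρcp) for γ̇: γ̇_max² = ΔT_a ρ cp / (η t_res) = 63.4·904·1708 / (4159·147.857) = 159.189 s⁻²
Take the square root: γ̇_max = √(159.189) = 12.617 s⁻¹
Solve γ̇ = πDN/h for N: N_max = γ̇_max·h/(π·D) = 12.617 × 0.00991 / (π × 0.0708) = 0.562144 rev/s = 33.7286 rpm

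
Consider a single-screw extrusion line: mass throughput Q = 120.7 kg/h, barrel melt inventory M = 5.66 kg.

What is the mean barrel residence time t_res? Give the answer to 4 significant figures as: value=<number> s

value=168.8 s

Throughput in SI: Q_s = 120.7 kg/h ÷ 3600 s/h = 0.0335278 kg/s
Mean residence time: t_res = M/Q_s = 5.66 kg / 0.0335278 kg/s = 168.815 s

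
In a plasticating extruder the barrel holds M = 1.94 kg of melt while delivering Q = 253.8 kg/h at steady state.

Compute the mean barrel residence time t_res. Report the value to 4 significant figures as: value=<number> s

Convert throughput: Q = 253.8 kg/h = 253.8/3600 = 0.0705 kg/s
t_res = M / Q_s = 1.94 / 0.0705 = 27.5177 s

value=27.52 s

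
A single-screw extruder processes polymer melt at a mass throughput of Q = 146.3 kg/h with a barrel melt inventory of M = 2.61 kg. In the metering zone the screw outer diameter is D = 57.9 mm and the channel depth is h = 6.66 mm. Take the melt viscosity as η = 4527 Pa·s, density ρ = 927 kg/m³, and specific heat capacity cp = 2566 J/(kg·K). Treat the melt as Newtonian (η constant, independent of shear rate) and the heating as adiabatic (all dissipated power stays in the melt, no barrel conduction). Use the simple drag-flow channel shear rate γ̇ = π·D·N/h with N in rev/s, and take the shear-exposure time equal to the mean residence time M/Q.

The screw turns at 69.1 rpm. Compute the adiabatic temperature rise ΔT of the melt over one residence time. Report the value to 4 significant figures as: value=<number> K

Convert throughput: Q = 146.3 kg/h = 146.3/3600 = 0.0406389 kg/s
Mean residence time: t_res = M/Q_s = 2.61 kg / 0.0406389 kg/s = 64.2242 s
Convert to SI: D = 0.0579 m, h = 0.00666 m, N = 69.1/60 = 1.15167 rev/s
Shear rate: γ̇ = πDN/h = π·0.0579·1.15167/0.00666 = 31.4544 s⁻¹
ΔT = η·γ̇²·t_res/(ρ·cp) = [4527 × 31.4544² × 64.2242] / [927 × 2566] = 120.93 K

value=120.9 K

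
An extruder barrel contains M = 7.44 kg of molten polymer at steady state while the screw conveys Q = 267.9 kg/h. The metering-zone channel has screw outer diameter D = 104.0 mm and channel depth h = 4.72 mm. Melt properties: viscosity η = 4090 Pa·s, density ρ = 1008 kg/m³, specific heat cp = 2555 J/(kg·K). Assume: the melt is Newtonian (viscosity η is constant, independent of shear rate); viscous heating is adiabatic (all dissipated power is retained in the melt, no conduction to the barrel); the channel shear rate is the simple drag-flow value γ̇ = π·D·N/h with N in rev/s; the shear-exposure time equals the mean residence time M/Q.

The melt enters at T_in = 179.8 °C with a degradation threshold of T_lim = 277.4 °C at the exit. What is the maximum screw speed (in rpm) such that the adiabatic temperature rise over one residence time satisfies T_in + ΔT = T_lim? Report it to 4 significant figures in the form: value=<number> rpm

value=21.49 rpm

Q_s = Q / 3600 = 267.9 / 3600 = 0.0744167 kg/s
t_res = M / Q_s = 7.44 / 0.0744167 = 99.9776 s
Geometry in SI: D = 104.0 mm → 0.104 m, h = 4.72 mm → 0.00472 m
ΔT_a = T_lim − T_in = 277.4 − 179.8 = 97.6 K
γ̇_max² = ΔT_a·ρ·cp / (η·t_res) = [97.6 × 1008 × 2555] / [4090 × 99.9776] = 614.717 s⁻²
γ̇_max = sqrt(614.717) = 24.7935 s⁻¹
N_max = γ̇_max h / (πD) = 24.7935·0.00472/(π·0.104) = 0.358176 rev/s → ×60 = 21.4906 rpm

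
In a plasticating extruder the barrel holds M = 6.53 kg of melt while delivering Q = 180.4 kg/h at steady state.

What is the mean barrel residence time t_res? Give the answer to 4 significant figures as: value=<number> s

value=130.3 s

Convert throughput: Q = 180.4 kg/h = 180.4/3600 = 0.0501111 kg/s
t_res = M / Q_s = 6.53 ÷ 0.0501111 = 130.31 s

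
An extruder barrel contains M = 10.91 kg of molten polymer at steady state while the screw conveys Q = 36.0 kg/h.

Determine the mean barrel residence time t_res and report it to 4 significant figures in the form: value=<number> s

value=1091. s

Q_s = Q / 3600 = 36.0 / 3600 = 0.01 kg/s
t_res = M / Q_s = 10.91 ÷ 0.01 = 1091 s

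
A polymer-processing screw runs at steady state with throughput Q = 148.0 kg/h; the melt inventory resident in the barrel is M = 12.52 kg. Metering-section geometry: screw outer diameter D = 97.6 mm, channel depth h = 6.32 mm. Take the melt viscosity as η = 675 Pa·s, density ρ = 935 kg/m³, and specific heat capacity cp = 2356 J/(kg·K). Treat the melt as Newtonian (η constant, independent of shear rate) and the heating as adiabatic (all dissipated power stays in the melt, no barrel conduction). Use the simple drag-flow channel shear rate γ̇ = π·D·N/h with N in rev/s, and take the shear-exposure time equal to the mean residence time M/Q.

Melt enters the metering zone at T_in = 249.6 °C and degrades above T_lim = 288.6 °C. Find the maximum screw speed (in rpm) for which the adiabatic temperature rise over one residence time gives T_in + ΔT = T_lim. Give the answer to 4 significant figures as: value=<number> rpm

Q_s = Q / 3600 = 148.0 / 3600 = 0.0411111 kg/s
t_res = M / Q_s = 12.52 ÷ 0.0411111 = 304.541 s
D = 97.6 mm = 0.0976 m;  h = 6.32 mm = 0.00632 m
Allowable rise: ΔT_a = T_lim − T_in = 288.6 − 249.6 = 39 K
γ̇_max² = ΔT_a·ρ·cp / (η·t_res) = [39 × 935 × 2356] / [675 × 304.541] = 417.929 s⁻²
Take the square root: γ̇_max = √(417.929) = 20.4433 s⁻¹
N_max = γ̇_max h / (πD) = 20.4433·0.00632/(π·0.0976) = 0.421375 rev/s → ×60 = 25.2825 rpm

value=25.28 rpm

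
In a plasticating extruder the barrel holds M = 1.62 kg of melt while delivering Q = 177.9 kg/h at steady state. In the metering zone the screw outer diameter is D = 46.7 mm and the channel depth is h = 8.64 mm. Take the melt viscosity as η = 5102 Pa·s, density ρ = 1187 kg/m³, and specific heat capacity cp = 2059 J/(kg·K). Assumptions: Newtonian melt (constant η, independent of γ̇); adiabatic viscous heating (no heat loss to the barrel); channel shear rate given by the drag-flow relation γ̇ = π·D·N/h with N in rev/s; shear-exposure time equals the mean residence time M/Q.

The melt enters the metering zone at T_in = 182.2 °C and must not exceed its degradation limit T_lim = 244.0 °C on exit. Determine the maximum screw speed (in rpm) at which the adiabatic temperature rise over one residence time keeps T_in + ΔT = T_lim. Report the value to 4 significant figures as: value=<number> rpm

Convert throughput: Q = 177.9 kg/h = 177.9/3600 = 0.0494167 kg/s
t_res = M / Q_s = 1.62 ÷ 0.0494167 = 32.7825 s
D = 46.7 mm = 0.0467 m;  h = 8.64 mm = 0.00864 m
ΔT_a = T_lim − T_in = 244.0 °C − 182.2 °C = 61.8 K
γ̇_max² = ΔT_a·ρ·cp / (η·t_res) = [61.8 × 1187 × 2059] / [5102 × 32.7825] = 903.054 s⁻²
Take the square root: γ̇_max = √(903.054) = 30.0508 s⁻¹
N_max = γ̇_max·h / (π·D) = 30.0508 · 0.00864 / (π · 0.0467) = 1.76972 rev/s = 106.183 rpm

value=106.2 rpm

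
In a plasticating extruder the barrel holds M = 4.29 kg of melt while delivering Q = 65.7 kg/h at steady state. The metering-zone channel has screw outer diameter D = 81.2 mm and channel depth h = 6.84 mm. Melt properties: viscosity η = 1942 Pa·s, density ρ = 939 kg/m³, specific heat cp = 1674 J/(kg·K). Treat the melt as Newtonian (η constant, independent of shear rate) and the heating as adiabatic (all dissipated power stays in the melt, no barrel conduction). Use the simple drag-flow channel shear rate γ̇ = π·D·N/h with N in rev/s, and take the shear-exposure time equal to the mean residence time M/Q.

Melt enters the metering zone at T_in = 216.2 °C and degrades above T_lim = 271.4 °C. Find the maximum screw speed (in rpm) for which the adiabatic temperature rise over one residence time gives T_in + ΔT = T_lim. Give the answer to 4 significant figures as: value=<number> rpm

Convert throughput: Q = 65.7 kg/h = 65.7/3600 = 0.01825 kg/s
t_res = M / Q_s = 4.29 ÷ 0.01825 = 235.068 s
Geometry in SI: D = 81.2 mm → 0.0812 m, h = 6.84 mm → 0.00684 m
ΔT_a = T_lim − T_in = 271.4 °C − 216.2 °C = 55.2 K
γ̇_max² = ΔT_a·ρ·cp/(η·t_res) = 55.2·939·1674/(1942·235.068) = 190.071 s⁻²
Take the square root: γ̇_max = √(190.071) = 13.7866 s⁻¹
N_max = γ̇_max h / (πD) = 13.7866·0.00684/(π·0.0812) = 0.369665 rev/s → ×60 = 22.1799 rpm

value=22.18 rpm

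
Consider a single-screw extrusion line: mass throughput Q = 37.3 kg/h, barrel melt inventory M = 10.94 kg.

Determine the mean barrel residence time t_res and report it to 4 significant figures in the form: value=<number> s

Convert throughput: Q = 37.3 kg/h = 37.3/3600 = 0.0103611 kg/s
t_res = M / Q_s = 10.94 ÷ 0.0103611 = 1055.87 s

value=1056. s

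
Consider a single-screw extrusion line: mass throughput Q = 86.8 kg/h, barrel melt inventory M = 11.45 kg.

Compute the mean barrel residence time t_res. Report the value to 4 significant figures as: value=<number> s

Throughput in SI: Q_s = 86.8 kg/h ÷ 3600 s/h = 0.0241111 kg/s
t_res = M / Q_s = 11.45 / 0.0241111 = 474.885 s

value=474.9 s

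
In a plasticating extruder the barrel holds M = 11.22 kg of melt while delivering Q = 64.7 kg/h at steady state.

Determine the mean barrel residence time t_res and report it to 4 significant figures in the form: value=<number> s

value=624.3 s

Q_s = Q / 3600 = 64.7 / 3600 = 0.0179722 kg/s
t_res = M / Q_s = 11.22 ÷ 0.0179722 = 624.297 s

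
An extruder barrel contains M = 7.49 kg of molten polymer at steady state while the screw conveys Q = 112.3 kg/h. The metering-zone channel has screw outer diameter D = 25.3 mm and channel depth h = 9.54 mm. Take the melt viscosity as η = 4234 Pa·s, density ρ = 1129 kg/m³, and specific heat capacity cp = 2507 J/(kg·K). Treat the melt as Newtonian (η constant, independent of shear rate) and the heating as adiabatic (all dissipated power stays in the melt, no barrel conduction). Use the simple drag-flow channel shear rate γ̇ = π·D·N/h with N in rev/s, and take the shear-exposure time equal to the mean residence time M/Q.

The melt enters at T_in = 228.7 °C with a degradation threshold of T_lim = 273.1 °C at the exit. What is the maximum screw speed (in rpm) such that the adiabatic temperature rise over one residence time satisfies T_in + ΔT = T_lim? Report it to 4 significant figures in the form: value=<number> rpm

value=80.07 rpm

Convert throughput: Q = 112.3 kg/h = 112.3/3600 = 0.0311944 kg/s
t_res = M / Q_s = 7.49 ÷ 0.0311944 = 240.107 s
D = 25.3 mm = 0.0253 m;  h = 9.54 mm = 0.00954 m
ΔT_a = T_lim − T_in = 273.1 °C − 228.7 °C = 44.4 K
γ̇_max² = ΔT_a·ρ·cp/(η·t_res) = 44.4·1129·2507/(4234·240.107) = 123.616 s⁻²
γ̇_max = √123.616 = 11.1183 s⁻¹
N_max = γ̇_max h / (πD) = 11.1183·0.00954/(π·0.0253) = 1.33449 rev/s → ×60 = 80.0695 rpm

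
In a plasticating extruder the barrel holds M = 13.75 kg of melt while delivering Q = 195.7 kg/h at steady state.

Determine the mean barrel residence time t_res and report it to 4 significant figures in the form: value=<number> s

Convert throughput: Q = 195.7 kg/h = 195.7/3600 = 0.0543611 kg/s
t_res = M / Q_s = 13.75 / 0.0543611 = 252.938 s

value=252.9 s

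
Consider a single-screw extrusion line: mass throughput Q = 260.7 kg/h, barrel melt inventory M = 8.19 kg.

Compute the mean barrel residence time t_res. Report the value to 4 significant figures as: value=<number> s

Throughput in SI: Q_s = 260.7 kg/h ÷ 3600 s/h = 0.0724167 kg/s
Mean residence time: t_res = M/Q_s = 8.19 kg / 0.0724167 kg/s = 113.096 s

value=113.1 s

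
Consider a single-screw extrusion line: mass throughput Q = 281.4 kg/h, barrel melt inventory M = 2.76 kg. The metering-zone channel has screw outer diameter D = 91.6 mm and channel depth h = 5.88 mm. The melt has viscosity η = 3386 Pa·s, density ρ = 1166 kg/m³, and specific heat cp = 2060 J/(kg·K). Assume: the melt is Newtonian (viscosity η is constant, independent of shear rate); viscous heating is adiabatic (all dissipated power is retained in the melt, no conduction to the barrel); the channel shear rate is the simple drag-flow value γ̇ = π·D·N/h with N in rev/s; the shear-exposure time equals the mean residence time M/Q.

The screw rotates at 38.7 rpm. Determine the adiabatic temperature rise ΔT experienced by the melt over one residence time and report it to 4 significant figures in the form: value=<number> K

value=49.60 K

Convert throughput: Q = 281.4 kg/h = 281.4/3600 = 0.0781667 kg/s
t_res = M / Q_s = 2.76 ÷ 0.0781667 = 35.3092 s
Geometry in metres: D = 91.6 mm → 0.0916 m, h = 5.88 mm → 0.00588 m; screw speed N = 38.7 rpm = 0.645 rev/s
γ̇ = π·D·N / h = π · 0.0916 · 0.645 / 0.00588 = 31.5666 s⁻¹
ΔT = η·γ̇²·t_res/(ρ·cp) = [3386 × 31.5666² × 35.3092] / [1166 × 2060] = 49.598 K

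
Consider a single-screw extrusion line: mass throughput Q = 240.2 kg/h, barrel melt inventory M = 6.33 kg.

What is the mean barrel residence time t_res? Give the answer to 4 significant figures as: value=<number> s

Q_s = Q / 3600 = 240.2 / 3600 = 0.0667222 kg/s
t_res = M / Q_s = 6.33 ÷ 0.0667222 = 94.8709 s

value=94.87 s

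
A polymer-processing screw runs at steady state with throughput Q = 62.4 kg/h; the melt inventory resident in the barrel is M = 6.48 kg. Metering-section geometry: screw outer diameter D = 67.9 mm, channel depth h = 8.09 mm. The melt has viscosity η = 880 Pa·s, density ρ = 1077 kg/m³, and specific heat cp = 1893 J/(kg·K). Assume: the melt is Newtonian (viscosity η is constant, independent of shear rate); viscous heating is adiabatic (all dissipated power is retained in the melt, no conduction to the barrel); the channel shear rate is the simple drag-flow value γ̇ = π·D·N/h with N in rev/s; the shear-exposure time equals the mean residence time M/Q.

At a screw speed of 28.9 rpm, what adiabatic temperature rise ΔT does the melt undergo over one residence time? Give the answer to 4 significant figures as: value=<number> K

value=26.03 K

Q_s = Q / 3600 = 62.4 / 3600 = 0.0173333 kg/s
Mean residence time: t_res = M/Q_s = 6.48 kg / 0.0173333 kg/s = 373.846 s
Convert to SI: D = 0.0679 m, h = 0.00809 m, N = 28.9/60 = 0.481667 rev/s
Shear rate: γ̇ = πDN/h = π·0.0679·0.481667/0.00809 = 12.7004 s⁻¹
ΔT = η·γ̇²·t_res/(ρ·cp) = [880 × 12.7004² × 373.846] / [1077 × 1893] = 26.0282 K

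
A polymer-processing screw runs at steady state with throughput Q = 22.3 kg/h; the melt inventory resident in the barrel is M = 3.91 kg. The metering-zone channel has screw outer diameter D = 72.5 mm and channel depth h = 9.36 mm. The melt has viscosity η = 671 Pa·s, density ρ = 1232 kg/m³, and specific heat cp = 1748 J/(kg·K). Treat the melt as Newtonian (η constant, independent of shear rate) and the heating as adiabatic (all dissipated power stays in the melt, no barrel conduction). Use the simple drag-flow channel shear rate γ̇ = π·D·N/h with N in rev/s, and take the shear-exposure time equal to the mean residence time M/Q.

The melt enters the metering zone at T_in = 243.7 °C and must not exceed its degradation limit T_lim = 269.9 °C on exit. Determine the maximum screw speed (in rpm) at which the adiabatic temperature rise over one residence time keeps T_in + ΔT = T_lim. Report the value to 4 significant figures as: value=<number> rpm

Q_s = Q / 3600 = 22.3 / 3600 = 0.00619444 kg/s
t_res = M / Q_s = 3.91 ÷ 0.00619444 = 631.211 s
Convert to metres: D = 0.0725 m, h = 0.00936 m
Allowable rise: ΔT_a = T_lim − T_in = 269.9 − 243.7 = 26.2 K
γ̇_max² = ΔT_a·ρ·cp/(η·t_res) = 26.2·1232·1748/(671·631.211) = 133.216 s⁻²
γ̇_max = √133.216 = 11.5419 s⁻¹
N_max = γ̇_max h / (πD) = 11.5419·0.00936/(π·0.0725) = 0.474314 rev/s → ×60 = 28.4589 rpm

value=28.46 rpm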